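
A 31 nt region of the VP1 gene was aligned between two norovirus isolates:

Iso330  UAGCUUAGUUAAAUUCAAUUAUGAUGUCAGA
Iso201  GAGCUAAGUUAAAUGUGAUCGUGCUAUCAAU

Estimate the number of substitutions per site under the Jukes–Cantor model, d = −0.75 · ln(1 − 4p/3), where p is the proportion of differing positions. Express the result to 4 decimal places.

0.4806

Differing sites — 1:U/G; 6:U/A; 15:U/G; 16:C/U; 17:A/G; 20:U/C; 21:A/G; 24:A/C; 26:G/A; 30:G/A; 31:A/U.
p = 11/31 = 0.354839.
d = −0.75 · ln(1 − (4/3)·0.354839) = −0.75 · ln(0.526881) = −0.75 · (-0.640781) = 0.4806.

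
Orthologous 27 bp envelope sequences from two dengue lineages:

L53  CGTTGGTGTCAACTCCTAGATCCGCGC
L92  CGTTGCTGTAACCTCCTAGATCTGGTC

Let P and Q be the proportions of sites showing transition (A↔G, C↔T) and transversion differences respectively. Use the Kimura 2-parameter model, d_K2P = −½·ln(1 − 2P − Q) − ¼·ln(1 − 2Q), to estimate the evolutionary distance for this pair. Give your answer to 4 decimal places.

Mismatches occur at site 6 (G↔C, transversion), site 10 (C↔A, transversion), site 12 (A↔C, transversion), site 23 (C↔T, transition), site 25 (C↔G, transversion), site 26 (G↔T, transversion).
Of the 6 differences, 1 transition and 5 transversions over 27 sites: P = 1/27 = 0.037037, Q = 5/27 = 0.185185.
d = −0.5·ln(0.740741) − 0.25·ln(0.629630) = −0.5·(-0.300104) − 0.25·(-0.462623) = 0.2657.

0.2657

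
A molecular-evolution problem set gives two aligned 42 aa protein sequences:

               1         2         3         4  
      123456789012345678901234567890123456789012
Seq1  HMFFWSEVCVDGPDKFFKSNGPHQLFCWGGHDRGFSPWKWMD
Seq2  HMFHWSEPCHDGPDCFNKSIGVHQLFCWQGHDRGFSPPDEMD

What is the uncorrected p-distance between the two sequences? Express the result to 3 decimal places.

Differing sites — 4:F/H; 8:V/P; 10:V/H; 15:K/C; 17:F/N; 20:N/I; 22:P/V; 29:G/Q; 38:W/P; 39:K/D; 40:W/E.
There are 11 differences over 42 sites, so p = 11/42 = 0.262.

0.262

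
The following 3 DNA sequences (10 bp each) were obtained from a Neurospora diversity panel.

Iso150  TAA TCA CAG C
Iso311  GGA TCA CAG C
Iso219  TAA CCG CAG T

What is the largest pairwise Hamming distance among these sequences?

5

Pairwise Hamming distances:
  Iso150 vs Iso311: 2
  Iso150 vs Iso219: 3
  Iso311 vs Iso219: 5
The largest is 5, between Iso311 and Iso219.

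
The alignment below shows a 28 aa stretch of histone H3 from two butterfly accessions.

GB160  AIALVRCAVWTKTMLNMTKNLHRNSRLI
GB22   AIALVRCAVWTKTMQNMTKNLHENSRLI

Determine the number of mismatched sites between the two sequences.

Differing sites — 15:L/Q; 23:R/E.
That gives 2 mismatches out of 28 aligned sites, so the Hamming distance is 2.

2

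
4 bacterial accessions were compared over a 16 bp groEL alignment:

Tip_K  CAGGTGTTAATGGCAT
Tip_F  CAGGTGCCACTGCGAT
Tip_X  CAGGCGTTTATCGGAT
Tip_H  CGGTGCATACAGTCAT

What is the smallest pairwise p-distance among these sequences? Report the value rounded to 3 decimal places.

0.250

Pairwise Hamming distances:
  Tip_K vs Tip_F: 5
  Tip_K vs Tip_X: 4
  Tip_K vs Tip_H: 8
  Tip_F vs Tip_X: 7
  Tip_F vs Tip_H: 9
  Tip_X vs Tip_H: 11
The smallest is 4 mismatches, between Tip_K and Tip_X; p = 4/16 = 0.250.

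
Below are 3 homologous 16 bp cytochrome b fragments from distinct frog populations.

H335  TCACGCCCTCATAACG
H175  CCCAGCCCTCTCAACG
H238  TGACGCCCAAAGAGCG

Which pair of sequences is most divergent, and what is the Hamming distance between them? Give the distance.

9

Pairwise Hamming distances:
  H335 vs H175: 5
  H335 vs H238: 5
  H175 vs H238: 9
The largest is 9, between H175 and H238.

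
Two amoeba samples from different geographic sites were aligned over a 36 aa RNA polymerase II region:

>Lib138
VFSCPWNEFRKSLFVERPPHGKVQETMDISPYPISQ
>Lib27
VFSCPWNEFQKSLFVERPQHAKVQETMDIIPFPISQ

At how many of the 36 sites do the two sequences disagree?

5

Differing sites — 10:R/Q; 19:P/Q; 21:G/A; 30:S/I; 32:Y/F.
That gives 5 mismatches out of 36 aligned sites, so the Hamming distance is 5.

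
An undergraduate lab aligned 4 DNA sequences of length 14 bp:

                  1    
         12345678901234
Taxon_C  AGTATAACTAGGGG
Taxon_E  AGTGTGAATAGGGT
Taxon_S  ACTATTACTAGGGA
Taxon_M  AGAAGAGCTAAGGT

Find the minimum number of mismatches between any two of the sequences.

3

Pairwise Hamming distances:
  Taxon_C vs Taxon_E: 4
  Taxon_C vs Taxon_S: 3
  Taxon_C vs Taxon_M: 5
  Taxon_E vs Taxon_S: 5
  Taxon_E vs Taxon_M: 7
  Taxon_S vs Taxon_M: 7
The smallest is 3, between Taxon_C and Taxon_S.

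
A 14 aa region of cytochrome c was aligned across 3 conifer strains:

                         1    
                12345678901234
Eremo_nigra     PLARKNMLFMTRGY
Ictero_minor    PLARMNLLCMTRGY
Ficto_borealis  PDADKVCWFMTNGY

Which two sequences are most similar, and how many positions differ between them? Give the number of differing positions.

3

Pairwise Hamming distances:
  Eremo_nigra vs Ictero_minor: 3
  Eremo_nigra vs Ficto_borealis: 6
  Ictero_minor vs Ficto_borealis: 8
The smallest is 3, between Eremo_nigra and Ictero_minor.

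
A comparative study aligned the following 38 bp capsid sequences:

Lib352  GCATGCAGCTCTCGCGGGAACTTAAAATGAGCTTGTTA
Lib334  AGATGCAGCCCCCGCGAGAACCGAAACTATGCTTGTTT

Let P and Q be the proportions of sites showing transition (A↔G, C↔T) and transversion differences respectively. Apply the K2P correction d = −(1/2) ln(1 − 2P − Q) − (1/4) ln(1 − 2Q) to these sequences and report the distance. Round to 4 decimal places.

Differing sites — 1:G/A (Ti); 2:C/G (Tv); 10:T/C (Ti); 12:T/C (Ti); 17:G/A (Ti); 22:T/C (Ti); 23:T/G (Tv); 27:A/C (Tv); 29:G/A (Ti); 30:A/T (Tv); 38:A/T (Tv).
Of the 11 differences, 6 transitions and 5 transversions over 38 sites: P = 6/38 = 0.157895, Q = 5/38 = 0.131579.
d = −0.5·ln(0.552631) − 0.25·ln(0.736842) = −0.5·(-0.593065) − 0.25·(-0.305382) = 0.3729.

0.3729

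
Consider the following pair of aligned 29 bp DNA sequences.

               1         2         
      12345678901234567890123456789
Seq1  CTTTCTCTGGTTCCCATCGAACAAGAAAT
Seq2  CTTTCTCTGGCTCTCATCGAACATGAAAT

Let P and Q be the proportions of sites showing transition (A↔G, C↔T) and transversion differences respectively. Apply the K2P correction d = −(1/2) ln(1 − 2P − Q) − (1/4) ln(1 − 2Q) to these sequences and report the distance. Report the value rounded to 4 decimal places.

Mismatches occur at site 11 (T/C, transition), site 14 (C/T, transition), site 24 (A/T, transversion).
Of the 3 differences, 2 transitions and 1 transversion over 29 sites: P = 2/29 = 0.068966, Q = 1/29 = 0.034483.
d = −0.5·ln(0.827585) − 0.25·ln(0.931034) = −0.5·(-0.189243) − 0.25·(-0.071459) = 0.1125.

0.1125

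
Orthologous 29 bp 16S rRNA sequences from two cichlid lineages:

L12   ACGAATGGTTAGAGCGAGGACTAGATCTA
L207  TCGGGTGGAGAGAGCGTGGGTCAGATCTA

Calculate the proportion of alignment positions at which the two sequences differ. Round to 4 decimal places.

0.3103

The sequences differ at positions 1 (A/T), 4 (A/G), 5 (A/G), 9 (T/A), 10 (T/G), 17 (A/T), 20 (A/G), 21 (C/T), 22 (T/C).
There are 9 differences over 29 sites, so p = 9/29 = 0.3103.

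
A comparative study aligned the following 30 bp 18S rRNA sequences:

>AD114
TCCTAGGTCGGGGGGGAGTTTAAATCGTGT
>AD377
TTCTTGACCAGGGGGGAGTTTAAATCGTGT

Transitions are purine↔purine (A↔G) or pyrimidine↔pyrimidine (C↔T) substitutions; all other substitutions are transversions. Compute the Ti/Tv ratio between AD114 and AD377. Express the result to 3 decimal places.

4.000

Mismatches occur at site 2 (C→T, transition), site 5 (A→T, transversion), site 7 (G→A, transition), site 8 (T→C, transition), site 10 (G→A, transition).
Of the 5 differences, 4 transitions and 1 transversion, so Ti/Tv = 4/1 = 4.000.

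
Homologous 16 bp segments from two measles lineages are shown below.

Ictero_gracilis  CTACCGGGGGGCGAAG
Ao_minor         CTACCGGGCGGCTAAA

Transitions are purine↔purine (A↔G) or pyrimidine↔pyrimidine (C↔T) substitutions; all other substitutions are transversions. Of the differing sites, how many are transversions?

Differing sites — 9:G/C (Tv); 13:G/T (Tv); 16:G/A (Ti).
Of the 3 differences, 1 transition and 2 transversions, so the answer is 2.

2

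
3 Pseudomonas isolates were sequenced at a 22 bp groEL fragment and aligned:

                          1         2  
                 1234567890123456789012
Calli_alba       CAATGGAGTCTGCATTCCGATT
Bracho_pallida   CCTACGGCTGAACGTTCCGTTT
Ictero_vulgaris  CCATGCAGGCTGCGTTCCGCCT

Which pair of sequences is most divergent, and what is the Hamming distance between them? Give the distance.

Pairwise Hamming distances:
  Calli_alba vs Bracho_pallida: 11
  Calli_alba vs Ictero_vulgaris: 6
  Bracho_pallida vs Ictero_vulgaris: 12
The largest is 12, between Bracho_pallida and Ictero_vulgaris.

12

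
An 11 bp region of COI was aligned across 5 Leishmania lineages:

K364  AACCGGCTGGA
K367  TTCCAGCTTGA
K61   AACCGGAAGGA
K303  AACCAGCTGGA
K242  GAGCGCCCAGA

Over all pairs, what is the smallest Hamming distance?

Pairwise Hamming distances:
  K364 vs K367: 4
  K364 vs K61: 2
  K364 vs K303: 1
  K364 vs K242: 5
  K367 vs K61: 6
  K367 vs K303: 3
  K367 vs K242: 7
  K61 vs K303: 3
  K61 vs K242: 6
  K303 vs K242: 6
The smallest is 1, between K364 and K303.

1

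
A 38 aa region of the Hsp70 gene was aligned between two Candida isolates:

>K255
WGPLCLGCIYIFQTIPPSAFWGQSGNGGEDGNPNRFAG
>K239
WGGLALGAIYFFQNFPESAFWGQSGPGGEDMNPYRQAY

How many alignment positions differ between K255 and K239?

Differing sites — 3:P/G; 5:C/A; 8:C/A; 11:I/F; 14:T/N; 15:I/F; 17:P/E; 26:N/P; 31:G/M; 34:N/Y; 36:F/Q; 38:G/Y.
That gives 12 mismatches out of 38 aligned sites, so the Hamming distance is 12.

12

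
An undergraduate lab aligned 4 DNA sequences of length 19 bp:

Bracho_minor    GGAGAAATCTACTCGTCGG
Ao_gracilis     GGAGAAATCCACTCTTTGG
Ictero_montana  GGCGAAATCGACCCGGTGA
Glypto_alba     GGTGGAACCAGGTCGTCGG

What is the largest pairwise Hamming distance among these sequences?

Pairwise Hamming distances:
  Bracho_minor vs Ao_gracilis: 3
  Bracho_minor vs Ictero_montana: 6
  Bracho_minor vs Glypto_alba: 6
  Ao_gracilis vs Ictero_montana: 6
  Ao_gracilis vs Glypto_alba: 8
  Ictero_montana vs Glypto_alba: 10
The largest is 10, between Ictero_montana and Glypto_alba.

10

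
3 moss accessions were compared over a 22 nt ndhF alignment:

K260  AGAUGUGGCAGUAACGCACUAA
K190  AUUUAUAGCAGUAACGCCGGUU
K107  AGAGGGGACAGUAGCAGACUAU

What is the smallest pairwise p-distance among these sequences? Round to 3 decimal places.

Pairwise Hamming distances:
  K260 vs K190: 9
  K260 vs K107: 7
  K190 vs K107: 14
The smallest is 7 mismatches, between K260 and K107; p = 7/22 = 0.318.

0.318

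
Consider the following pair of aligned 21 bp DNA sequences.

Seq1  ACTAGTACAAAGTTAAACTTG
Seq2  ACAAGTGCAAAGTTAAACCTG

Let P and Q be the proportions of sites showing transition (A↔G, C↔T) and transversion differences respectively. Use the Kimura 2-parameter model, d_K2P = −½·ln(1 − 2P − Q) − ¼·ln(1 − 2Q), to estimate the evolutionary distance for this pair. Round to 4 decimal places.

0.1610

The sequences differ at positions 3 (T/A, transversion), 7 (A/G, transition), 19 (T/C, transition).
Of the 3 differences, 2 transitions and 1 transversion over 21 sites: P = 2/21 = 0.095238, Q = 1/21 = 0.047619.
d = −0.5·ln(0.761905) − 0.25·ln(0.904762) = −0.5·(-0.271933) − 0.25·(-0.100083) = 0.1610.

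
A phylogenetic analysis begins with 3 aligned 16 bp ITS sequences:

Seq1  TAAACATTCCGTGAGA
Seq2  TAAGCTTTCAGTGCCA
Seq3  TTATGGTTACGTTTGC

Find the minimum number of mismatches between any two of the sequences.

Pairwise Hamming distances:
  Seq1 vs Seq2: 5
  Seq1 vs Seq3: 8
  Seq2 vs Seq3: 10
The smallest is 5, between Seq1 and Seq2.

5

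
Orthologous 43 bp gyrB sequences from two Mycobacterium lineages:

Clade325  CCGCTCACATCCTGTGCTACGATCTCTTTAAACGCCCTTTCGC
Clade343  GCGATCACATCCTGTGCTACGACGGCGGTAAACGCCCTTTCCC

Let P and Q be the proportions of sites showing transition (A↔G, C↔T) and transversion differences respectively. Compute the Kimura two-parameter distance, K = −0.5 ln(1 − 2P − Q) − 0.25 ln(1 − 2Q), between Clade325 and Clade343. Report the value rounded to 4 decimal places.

Mismatches occur at site 1 (C↔G, transversion), site 4 (C↔A, transversion), site 23 (T↔C, transition), site 24 (C↔G, transversion), site 25 (T↔G, transversion), site 27 (T↔G, transversion), site 28 (T↔G, transversion), site 42 (G↔C, transversion).
Of the 8 differences, 1 transition and 7 transversions over 43 sites: P = 1/43 = 0.023256, Q = 7/43 = 0.162791.
d = −0.5·ln(0.790697) − 0.25·ln(0.674418) = −0.5·(-0.234840) − 0.25·(-0.393905) = 0.2159.

0.2159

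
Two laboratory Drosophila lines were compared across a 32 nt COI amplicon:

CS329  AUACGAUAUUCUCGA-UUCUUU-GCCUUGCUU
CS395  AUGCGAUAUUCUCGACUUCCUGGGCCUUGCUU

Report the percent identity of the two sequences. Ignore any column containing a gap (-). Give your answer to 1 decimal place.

Excluding the 2 gap columns leaves 30 comparable sites.
The sequences differ at positions 3 (A/G), 20 (U/C), 22 (U/G).
27 of the 30 comparable sites match, so the percent identity is 27/30 × 100 = 90.0%.

90.0%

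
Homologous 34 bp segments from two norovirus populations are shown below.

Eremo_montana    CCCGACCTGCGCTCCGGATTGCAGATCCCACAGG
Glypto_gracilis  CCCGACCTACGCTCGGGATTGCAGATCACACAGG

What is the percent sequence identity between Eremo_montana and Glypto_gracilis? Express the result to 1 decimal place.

Mismatches occur at site 9 (G→A), site 15 (C→G), site 28 (C→A).
31 of the 34 sites match, so the percent identity is 31/34 × 100 = 91.2%.

91.2%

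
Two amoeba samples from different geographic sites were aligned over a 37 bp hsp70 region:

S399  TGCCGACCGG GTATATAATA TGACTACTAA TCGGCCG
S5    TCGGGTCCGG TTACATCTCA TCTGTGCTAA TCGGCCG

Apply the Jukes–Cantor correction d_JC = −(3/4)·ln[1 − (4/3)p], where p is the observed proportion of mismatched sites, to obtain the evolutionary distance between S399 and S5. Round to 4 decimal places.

0.4740

Differing sites — 2:G/C; 3:C/G; 4:C/G; 6:A/T; 11:G/T; 14:T/C; 17:A/C; 18:A/T; 19:T/C; 22:G/C; 23:A/T; 24:C/G; 26:A/G.
p = 13/37 = 0.351351.
d = −0.75 · ln(1 − (4/3)·0.351351) = −0.75 · ln(0.531532) = −0.75 · (-0.631992) = 0.4740.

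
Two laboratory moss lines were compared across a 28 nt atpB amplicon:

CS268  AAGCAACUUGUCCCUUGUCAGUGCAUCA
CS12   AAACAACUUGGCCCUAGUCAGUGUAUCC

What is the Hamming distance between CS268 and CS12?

5

Differing sites — 3:G/A; 11:U/G; 16:U/A; 24:C/U; 28:A/C.
That gives 5 mismatches out of 28 aligned sites, so the Hamming distance is 5.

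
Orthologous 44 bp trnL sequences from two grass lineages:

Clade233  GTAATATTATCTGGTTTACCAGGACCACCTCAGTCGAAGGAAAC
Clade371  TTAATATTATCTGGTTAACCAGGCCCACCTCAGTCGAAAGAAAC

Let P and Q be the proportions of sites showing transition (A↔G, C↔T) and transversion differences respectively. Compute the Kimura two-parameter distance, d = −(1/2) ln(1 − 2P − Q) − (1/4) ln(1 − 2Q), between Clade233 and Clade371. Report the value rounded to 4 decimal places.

0.0970

Differing sites — 1:G/T (Tv); 17:T/A (Tv); 24:A/C (Tv); 39:G/A (Ti).
Of the 4 differences, 1 transition and 3 transversions over 44 sites: P = 1/44 = 0.022727, Q = 3/44 = 0.068182.
d = −0.5·ln(0.886364) − 0.25·ln(0.863636) = −0.5·(-0.120628) − 0.25·(-0.146604) = 0.0970.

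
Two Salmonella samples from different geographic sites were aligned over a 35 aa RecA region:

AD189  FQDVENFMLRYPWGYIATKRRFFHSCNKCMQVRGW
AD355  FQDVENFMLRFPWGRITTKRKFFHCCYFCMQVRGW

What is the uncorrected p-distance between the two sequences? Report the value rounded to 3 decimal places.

Mismatches occur at site 11 (Y↔F), site 15 (Y↔R), site 17 (A↔T), site 21 (R↔K), site 25 (S↔C), site 27 (N↔Y), site 28 (K↔F).
There are 7 differences over 35 sites, so p = 7/35 = 0.200.

0.200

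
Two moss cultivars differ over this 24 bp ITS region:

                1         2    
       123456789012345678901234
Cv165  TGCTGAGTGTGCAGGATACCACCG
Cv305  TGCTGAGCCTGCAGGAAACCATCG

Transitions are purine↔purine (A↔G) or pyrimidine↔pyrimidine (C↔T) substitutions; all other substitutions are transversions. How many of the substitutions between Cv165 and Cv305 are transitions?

2

The sequences differ at positions 8 (T/C, transition), 9 (G/C, transversion), 17 (T/A, transversion), 22 (C/T, transition).
Of the 4 differences, 2 transitions and 2 transversions, so the answer is 2.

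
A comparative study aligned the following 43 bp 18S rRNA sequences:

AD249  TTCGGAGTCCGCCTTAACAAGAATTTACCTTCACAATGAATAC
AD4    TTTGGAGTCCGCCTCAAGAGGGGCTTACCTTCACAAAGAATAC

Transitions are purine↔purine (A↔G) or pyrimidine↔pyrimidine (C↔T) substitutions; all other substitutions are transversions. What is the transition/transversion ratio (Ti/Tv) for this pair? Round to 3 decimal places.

3.000

Differing sites — 3:C/T (Ti); 15:T/C (Ti); 18:C/G (Tv); 20:A/G (Ti); 22:A/G (Ti); 23:A/G (Ti); 24:T/C (Ti); 37:T/A (Tv).
Of the 8 differences, 6 transitions and 2 transversions, so Ti/Tv = 6/2 = 3.000.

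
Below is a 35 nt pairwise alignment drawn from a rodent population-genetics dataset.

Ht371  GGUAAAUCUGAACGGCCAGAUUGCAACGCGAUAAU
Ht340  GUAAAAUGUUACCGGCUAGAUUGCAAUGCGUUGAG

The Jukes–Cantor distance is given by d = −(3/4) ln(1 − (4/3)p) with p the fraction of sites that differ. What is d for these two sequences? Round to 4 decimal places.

0.3597

Mismatches occur at site 2 (G/U), site 3 (U/A), site 8 (C/G), site 10 (G/U), site 12 (A/C), site 17 (C/U), site 27 (C/U), site 31 (A/U), site 33 (A/G), site 35 (U/G).
p = 10/35 = 0.285714.
d = −0.75 · ln(1 − (4/3)·0.285714) = −0.75 · ln(0.619048) = −0.75 · (-0.479572) = 0.3597.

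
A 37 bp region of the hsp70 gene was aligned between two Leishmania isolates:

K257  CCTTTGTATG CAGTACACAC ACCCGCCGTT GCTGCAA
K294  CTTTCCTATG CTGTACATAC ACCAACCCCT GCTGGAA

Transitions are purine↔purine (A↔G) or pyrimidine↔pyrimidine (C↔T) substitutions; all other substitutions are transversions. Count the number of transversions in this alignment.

Mismatches occur at site 2 (C↔T, transition), site 5 (T↔C, transition), site 6 (G↔C, transversion), site 12 (A↔T, transversion), site 18 (C↔T, transition), site 24 (C↔A, transversion), site 25 (G↔A, transition), site 28 (G↔C, transversion), site 29 (T↔C, transition), site 35 (C↔G, transversion).
Of the 10 differences, 5 transitions and 5 transversions, so the answer is 5.

5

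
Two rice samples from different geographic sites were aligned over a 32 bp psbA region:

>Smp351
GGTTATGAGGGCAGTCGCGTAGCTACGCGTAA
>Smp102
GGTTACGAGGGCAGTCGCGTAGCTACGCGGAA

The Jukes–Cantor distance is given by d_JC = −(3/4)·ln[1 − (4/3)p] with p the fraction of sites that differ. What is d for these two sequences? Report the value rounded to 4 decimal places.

0.0653

Mismatches occur at site 6 (T/C), site 30 (T/G).
p = 2/32 = 0.062500.
d = −0.75 · ln(1 − (4/3)·0.062500) = −0.75 · ln(0.916667) = −0.75 · (-0.087011) = 0.0653.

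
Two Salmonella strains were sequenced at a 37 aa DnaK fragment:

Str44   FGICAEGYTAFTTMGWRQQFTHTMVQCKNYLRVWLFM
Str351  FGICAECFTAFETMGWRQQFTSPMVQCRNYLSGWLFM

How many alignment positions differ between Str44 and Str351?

8

The sequences differ at positions 7 (G/C), 8 (Y/F), 12 (T/E), 22 (H/S), 23 (T/P), 28 (K/R), 32 (R/S), 33 (V/G).
That gives 8 mismatches out of 37 aligned sites, so the Hamming distance is 8.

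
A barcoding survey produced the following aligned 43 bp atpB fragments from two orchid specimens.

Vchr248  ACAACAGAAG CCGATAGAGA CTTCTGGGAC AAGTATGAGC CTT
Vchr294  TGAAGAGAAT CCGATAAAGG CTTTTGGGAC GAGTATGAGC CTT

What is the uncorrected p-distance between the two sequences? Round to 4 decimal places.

Differing sites — 1:A/T; 2:C/G; 5:C/G; 10:G/T; 17:G/A; 20:A/G; 24:C/T; 31:A/G.
There are 8 differences over 43 sites, so p = 8/43 = 0.1860.

0.1860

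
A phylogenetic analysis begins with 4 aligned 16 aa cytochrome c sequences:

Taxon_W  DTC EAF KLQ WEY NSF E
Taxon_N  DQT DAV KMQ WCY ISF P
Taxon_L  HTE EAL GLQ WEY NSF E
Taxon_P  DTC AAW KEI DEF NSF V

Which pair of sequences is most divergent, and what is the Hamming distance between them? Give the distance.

11

Pairwise Hamming distances:
  Taxon_W vs Taxon_N: 8
  Taxon_W vs Taxon_L: 4
  Taxon_W vs Taxon_P: 7
  Taxon_N vs Taxon_L: 10
  Taxon_N vs Taxon_P: 11
  Taxon_L vs Taxon_P: 10
The largest is 11, between Taxon_N and Taxon_P.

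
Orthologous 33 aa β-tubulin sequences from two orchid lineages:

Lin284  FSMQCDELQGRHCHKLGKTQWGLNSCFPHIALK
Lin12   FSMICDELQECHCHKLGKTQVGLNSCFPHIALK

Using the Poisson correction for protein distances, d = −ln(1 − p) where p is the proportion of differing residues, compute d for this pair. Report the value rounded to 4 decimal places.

Differing sites — 4:Q/I; 10:G/E; 11:R/C; 21:W/V.
p = 4/33 = 0.121212.
d = −ln(1 − 0.121212) = −ln(0.878788) = 0.1292.

0.1292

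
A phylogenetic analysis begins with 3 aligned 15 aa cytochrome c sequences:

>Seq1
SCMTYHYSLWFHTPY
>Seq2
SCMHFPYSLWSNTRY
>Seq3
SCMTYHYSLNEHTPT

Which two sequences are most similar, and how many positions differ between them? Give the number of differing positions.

Pairwise Hamming distances:
  Seq1 vs Seq2: 6
  Seq1 vs Seq3: 3
  Seq2 vs Seq3: 8
The smallest is 3, between Seq1 and Seq3.

3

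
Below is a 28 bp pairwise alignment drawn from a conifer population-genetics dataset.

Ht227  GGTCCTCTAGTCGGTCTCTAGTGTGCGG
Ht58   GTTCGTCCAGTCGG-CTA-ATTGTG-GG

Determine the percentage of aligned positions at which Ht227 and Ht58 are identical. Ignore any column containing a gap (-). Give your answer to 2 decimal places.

80.00%

Excluding the 3 gap columns leaves 25 comparable sites.
The sequences differ at positions 2 (G/T), 5 (C/G), 8 (T/C), 18 (C/A), 21 (G/T).
20 of the 25 comparable sites match, so the percent identity is 20/25 × 100 = 80.00%.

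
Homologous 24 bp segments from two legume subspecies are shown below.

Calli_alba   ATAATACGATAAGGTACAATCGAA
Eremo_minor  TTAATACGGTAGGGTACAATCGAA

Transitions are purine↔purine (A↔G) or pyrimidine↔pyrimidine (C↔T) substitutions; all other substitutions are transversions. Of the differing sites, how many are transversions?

1

The sequences differ at positions 1 (A/T, transversion), 9 (A/G, transition), 12 (A/G, transition).
Of the 3 differences, 2 transitions and 1 transversion, so the answer is 1.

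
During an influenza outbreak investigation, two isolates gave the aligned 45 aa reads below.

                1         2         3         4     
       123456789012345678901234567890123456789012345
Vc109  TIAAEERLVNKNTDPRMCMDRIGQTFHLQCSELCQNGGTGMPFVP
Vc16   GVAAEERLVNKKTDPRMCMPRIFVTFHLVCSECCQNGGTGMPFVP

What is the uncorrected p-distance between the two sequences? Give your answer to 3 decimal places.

The sequences differ at positions 1 (T/G), 2 (I/V), 12 (N/K), 20 (D/P), 23 (G/F), 24 (Q/V), 29 (Q/V), 33 (L/C).
There are 8 differences over 45 sites, so p = 8/45 = 0.178.

0.178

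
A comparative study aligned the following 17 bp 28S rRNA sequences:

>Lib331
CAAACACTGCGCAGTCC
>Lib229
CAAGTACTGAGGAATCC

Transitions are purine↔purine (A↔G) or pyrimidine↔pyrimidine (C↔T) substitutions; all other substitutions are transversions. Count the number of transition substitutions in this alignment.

3

Mismatches occur at site 4 (A/G, transition), site 5 (C/T, transition), site 10 (C/A, transversion), site 12 (C/G, transversion), site 14 (G/A, transition).
Of the 5 differences, 3 transitions and 2 transversions, so the answer is 3.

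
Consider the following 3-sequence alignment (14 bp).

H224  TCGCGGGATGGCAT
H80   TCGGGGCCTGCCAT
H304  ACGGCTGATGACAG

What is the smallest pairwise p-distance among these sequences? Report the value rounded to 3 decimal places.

0.286

Pairwise Hamming distances:
  H224 vs H80: 4
  H224 vs H304: 6
  H80 vs H304: 7
The smallest is 4 mismatches, between H224 and H80; p = 4/14 = 0.286.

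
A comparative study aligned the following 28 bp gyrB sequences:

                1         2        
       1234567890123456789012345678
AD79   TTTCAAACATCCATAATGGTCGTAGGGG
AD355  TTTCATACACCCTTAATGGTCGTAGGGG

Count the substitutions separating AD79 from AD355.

The sequences differ at positions 6 (A/T), 10 (T/C), 13 (A/T).
That gives 3 mismatches out of 28 aligned sites, so the Hamming distance is 3.

3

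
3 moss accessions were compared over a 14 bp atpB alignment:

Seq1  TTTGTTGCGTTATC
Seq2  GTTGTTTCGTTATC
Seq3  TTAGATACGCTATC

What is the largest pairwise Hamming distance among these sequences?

5

Pairwise Hamming distances:
  Seq1 vs Seq2: 2
  Seq1 vs Seq3: 4
  Seq2 vs Seq3: 5
The largest is 5, between Seq2 and Seq3.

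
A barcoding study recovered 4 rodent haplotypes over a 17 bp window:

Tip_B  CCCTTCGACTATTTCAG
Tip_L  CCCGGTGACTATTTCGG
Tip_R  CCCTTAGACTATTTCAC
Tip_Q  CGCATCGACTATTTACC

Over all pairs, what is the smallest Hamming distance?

2

Pairwise Hamming distances:
  Tip_B vs Tip_L: 4
  Tip_B vs Tip_R: 2
  Tip_B vs Tip_Q: 5
  Tip_L vs Tip_R: 5
  Tip_L vs Tip_Q: 7
  Tip_R vs Tip_Q: 5
The smallest is 2, between Tip_B and Tip_R.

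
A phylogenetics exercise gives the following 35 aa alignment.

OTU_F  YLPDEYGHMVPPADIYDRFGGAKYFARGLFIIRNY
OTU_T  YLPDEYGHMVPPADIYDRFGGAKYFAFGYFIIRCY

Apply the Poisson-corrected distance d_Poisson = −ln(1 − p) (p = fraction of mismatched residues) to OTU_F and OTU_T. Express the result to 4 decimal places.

Differing sites — 27:R/F; 29:L/Y; 34:N/C.
p = 3/35 = 0.085714.
d = −ln(1 − 0.085714) = −ln(0.914286) = 0.0896.

0.0896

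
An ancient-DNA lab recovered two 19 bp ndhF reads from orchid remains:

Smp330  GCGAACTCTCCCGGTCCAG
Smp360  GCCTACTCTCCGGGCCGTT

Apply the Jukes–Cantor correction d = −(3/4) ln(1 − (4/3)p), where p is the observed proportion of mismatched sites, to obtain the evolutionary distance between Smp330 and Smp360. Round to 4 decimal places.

Differing sites — 3:G/C; 4:A/T; 12:C/G; 15:T/C; 17:C/G; 18:A/T; 19:G/T.
p = 7/19 = 0.368421.
d = −0.75 · ln(1 − (4/3)·0.368421) = −0.75 · ln(0.508772) = −0.75 · (-0.675755) = 0.5068.

0.5068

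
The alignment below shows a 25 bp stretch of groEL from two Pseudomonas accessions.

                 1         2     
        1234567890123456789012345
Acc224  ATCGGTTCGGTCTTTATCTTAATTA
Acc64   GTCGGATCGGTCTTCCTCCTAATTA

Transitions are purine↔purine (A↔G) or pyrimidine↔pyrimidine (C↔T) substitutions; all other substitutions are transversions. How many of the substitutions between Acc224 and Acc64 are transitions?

3

Mismatches occur at site 1 (A↔G, transition), site 6 (T↔A, transversion), site 15 (T↔C, transition), site 16 (A↔C, transversion), site 19 (T↔C, transition).
Of the 5 differences, 3 transitions and 2 transversions, so the answer is 3.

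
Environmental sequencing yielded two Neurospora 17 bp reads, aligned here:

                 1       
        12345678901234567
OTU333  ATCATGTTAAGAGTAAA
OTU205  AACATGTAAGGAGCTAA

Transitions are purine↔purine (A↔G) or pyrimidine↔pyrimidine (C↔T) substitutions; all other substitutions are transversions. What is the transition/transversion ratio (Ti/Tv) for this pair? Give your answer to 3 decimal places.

The sequences differ at positions 2 (T/A, transversion), 8 (T/A, transversion), 10 (A/G, transition), 14 (T/C, transition), 15 (A/T, transversion).
Of the 5 differences, 2 transitions and 3 transversions, so Ti/Tv = 2/3 = 0.667.

0.667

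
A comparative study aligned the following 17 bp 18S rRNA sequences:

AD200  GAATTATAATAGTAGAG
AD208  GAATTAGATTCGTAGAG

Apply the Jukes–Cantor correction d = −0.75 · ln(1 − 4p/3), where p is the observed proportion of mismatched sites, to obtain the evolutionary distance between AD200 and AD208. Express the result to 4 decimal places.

Mismatches occur at site 7 (T↔G), site 9 (A↔T), site 11 (A↔C).
p = 3/17 = 0.176471.
d = −0.75 · ln(1 − (4/3)·0.176471) = −0.75 · ln(0.764705) = −0.75 · (-0.268265) = 0.2012.

0.2012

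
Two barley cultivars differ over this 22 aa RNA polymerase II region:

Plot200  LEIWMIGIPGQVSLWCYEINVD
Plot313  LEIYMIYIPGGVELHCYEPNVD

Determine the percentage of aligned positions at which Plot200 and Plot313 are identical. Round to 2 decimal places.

The sequences differ at positions 4 (W/Y), 7 (G/Y), 11 (Q/G), 13 (S/E), 15 (W/H), 19 (I/P).
16 of the 22 sites match, so the percent identity is 16/22 × 100 = 72.73%.

72.73%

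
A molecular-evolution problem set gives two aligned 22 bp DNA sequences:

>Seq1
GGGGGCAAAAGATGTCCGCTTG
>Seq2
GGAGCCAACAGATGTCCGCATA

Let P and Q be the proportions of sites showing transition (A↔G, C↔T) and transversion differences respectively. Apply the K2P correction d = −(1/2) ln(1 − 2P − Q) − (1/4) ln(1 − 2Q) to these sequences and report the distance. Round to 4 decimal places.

0.2711

The sequences differ at positions 3 (G/A, transition), 5 (G/C, transversion), 9 (A/C, transversion), 20 (T/A, transversion), 22 (G/A, transition).
Of the 5 differences, 2 transitions and 3 transversions over 22 sites: P = 2/22 = 0.090909, Q = 3/22 = 0.136364.
d = −0.5·ln(0.681818) − 0.25·ln(0.727272) = −0.5·(-0.382993) − 0.25·(-0.318455) = 0.2711.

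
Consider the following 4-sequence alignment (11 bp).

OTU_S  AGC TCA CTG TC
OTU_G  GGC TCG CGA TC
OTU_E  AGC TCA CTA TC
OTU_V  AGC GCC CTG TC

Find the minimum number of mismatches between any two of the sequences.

1

Pairwise Hamming distances:
  OTU_S vs OTU_G: 4
  OTU_S vs OTU_E: 1
  OTU_S vs OTU_V: 2
  OTU_G vs OTU_E: 3
  OTU_G vs OTU_V: 5
  OTU_E vs OTU_V: 3
The smallest is 1, between OTU_S and OTU_E.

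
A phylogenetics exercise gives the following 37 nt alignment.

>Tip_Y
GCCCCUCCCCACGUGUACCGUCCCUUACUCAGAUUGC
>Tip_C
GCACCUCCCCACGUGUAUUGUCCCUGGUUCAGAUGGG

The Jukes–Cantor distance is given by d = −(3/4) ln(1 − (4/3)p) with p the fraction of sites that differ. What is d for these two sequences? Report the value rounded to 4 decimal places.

The sequences differ at positions 3 (C/A), 18 (C/U), 19 (C/U), 26 (U/G), 27 (A/G), 28 (C/U), 35 (U/G), 37 (C/G).
p = 8/37 = 0.216216.
d = −0.75 · ln(1 − (4/3)·0.216216) = −0.75 · ln(0.711712) = −0.75 · (-0.340082) = 0.2551.

0.2551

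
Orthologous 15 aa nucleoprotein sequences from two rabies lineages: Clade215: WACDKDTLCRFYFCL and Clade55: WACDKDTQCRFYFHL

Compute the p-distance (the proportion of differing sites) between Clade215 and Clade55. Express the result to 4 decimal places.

The sequences differ at positions 8 (L/Q), 14 (C/H).
There are 2 differences over 15 sites, so p = 2/15 = 0.1333.

0.1333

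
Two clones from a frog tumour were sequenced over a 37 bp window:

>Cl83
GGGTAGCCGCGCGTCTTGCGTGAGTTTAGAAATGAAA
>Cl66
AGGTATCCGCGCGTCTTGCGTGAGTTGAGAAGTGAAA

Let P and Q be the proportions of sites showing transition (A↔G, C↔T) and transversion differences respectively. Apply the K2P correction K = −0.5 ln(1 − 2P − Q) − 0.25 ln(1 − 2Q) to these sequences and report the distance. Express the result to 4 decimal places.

Mismatches occur at site 1 (G↔A, transition), site 6 (G↔T, transversion), site 27 (T↔G, transversion), site 32 (A↔G, transition).
Of the 4 differences, 2 transitions and 2 transversions over 37 sites: P = 2/37 = 0.054054, Q = 2/37 = 0.054054.
d = −0.5·ln(0.837838) − 0.25·ln(0.891892) = −0.5·(-0.176931) − 0.25·(-0.114410) = 0.1171.

0.1171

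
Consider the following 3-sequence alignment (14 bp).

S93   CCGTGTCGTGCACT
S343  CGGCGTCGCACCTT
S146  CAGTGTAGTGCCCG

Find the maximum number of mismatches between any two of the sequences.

Pairwise Hamming distances:
  S93 vs S343: 6
  S93 vs S146: 4
  S343 vs S146: 7
The largest is 7, between S343 and S146.

7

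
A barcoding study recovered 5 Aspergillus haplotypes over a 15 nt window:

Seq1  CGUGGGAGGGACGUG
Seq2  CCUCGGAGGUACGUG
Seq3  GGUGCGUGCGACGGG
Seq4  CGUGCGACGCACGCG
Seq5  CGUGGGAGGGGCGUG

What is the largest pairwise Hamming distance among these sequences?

8

Pairwise Hamming distances:
  Seq1 vs Seq2: 3
  Seq1 vs Seq3: 5
  Seq1 vs Seq4: 4
  Seq1 vs Seq5: 1
  Seq2 vs Seq3: 8
  Seq2 vs Seq4: 6
  Seq2 vs Seq5: 4
  Seq3 vs Seq4: 6
  Seq3 vs Seq5: 6
  Seq4 vs Seq5: 5
The largest is 8, between Seq2 and Seq3.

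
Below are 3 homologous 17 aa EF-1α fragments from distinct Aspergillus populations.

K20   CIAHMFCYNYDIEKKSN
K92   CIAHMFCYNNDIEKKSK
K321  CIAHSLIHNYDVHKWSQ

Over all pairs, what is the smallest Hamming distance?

2

Pairwise Hamming distances:
  K20 vs K92: 2
  K20 vs K321: 8
  K92 vs K321: 9
The smallest is 2, between K20 and K92.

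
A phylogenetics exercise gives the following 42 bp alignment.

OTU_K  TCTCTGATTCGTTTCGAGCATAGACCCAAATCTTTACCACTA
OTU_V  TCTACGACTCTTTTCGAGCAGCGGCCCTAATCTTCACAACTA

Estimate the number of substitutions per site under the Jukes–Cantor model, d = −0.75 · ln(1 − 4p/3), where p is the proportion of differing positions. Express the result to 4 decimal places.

Differing sites — 4:C/A; 5:T/C; 8:T/C; 11:G/T; 21:T/G; 22:A/C; 24:A/G; 28:A/T; 35:T/C; 38:C/A.
p = 10/42 = 0.238095.
d = −0.75 · ln(1 − (4/3)·0.238095) = −0.75 · ln(0.682540) = −0.75 · (-0.381934) = 0.2865.

0.2865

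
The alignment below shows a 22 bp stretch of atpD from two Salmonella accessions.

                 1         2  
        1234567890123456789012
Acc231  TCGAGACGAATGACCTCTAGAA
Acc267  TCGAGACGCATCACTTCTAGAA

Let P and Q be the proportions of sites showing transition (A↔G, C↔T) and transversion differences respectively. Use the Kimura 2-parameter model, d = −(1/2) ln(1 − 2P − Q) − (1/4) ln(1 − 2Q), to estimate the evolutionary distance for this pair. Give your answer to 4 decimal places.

The sequences differ at positions 9 (A/C, transversion), 12 (G/C, transversion), 15 (C/T, transition).
Of the 3 differences, 1 transition and 2 transversions over 22 sites: P = 1/22 = 0.045455, Q = 2/22 = 0.090909.
d = −0.5·ln(0.818181) − 0.25·ln(0.818182) = −0.5·(-0.200672) − 0.25·(-0.200670) = 0.1505.

0.1505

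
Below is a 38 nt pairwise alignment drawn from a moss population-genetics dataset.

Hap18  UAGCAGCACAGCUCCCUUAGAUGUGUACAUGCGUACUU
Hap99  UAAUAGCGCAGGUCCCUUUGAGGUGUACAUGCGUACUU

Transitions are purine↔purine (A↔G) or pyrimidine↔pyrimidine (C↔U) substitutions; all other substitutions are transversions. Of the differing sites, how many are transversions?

3

The sequences differ at positions 3 (G/A, transition), 4 (C/U, transition), 8 (A/G, transition), 12 (C/G, transversion), 19 (A/U, transversion), 22 (U/G, transversion).
Of the 6 differences, 3 transitions and 3 transversions, so the answer is 3.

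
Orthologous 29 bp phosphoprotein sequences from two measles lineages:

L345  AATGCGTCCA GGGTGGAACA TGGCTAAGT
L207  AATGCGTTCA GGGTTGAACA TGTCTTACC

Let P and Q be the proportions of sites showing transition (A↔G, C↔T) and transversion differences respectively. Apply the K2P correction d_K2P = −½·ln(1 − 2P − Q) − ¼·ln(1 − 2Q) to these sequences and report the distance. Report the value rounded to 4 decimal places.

0.2421

Differing sites — 8:C/T (Ti); 15:G/T (Tv); 23:G/T (Tv); 26:A/T (Tv); 28:G/C (Tv); 29:T/C (Ti).
Of the 6 differences, 2 transitions and 4 transversions over 29 sites: P = 2/29 = 0.068966, Q = 4/29 = 0.137931.
d = −0.5·ln(0.724137) − 0.25·ln(0.724138) = −0.5·(-0.322775) − 0.25·(-0.322773) = 0.2421.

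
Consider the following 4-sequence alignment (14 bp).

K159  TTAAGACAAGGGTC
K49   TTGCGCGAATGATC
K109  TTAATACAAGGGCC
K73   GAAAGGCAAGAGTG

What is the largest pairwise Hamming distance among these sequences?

Pairwise Hamming distances:
  K159 vs K49: 6
  K159 vs K109: 2
  K159 vs K73: 5
  K49 vs K109: 8
  K49 vs K73: 10
  K109 vs K73: 7
The largest is 10, between K49 and K73.

10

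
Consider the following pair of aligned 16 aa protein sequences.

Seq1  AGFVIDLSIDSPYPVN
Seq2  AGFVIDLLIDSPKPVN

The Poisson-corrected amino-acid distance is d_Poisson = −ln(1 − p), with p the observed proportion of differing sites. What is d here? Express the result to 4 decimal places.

0.1335

Mismatches occur at site 8 (S→L), site 13 (Y→K).
p = 2/16 = 0.125000.
d = −ln(1 − 0.125000) = −ln(0.875000) = 0.1335.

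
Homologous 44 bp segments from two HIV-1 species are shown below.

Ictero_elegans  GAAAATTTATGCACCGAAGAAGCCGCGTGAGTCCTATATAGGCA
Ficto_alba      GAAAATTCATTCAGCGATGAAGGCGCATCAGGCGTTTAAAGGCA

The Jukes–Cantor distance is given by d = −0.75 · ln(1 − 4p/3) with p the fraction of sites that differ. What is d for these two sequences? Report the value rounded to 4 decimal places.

0.3041

Differing sites — 8:T/C; 11:G/T; 14:C/G; 18:A/T; 23:C/G; 27:G/A; 29:G/C; 32:T/G; 34:C/G; 36:A/T; 39:T/A.
p = 11/44 = 0.250000.
d = −0.75 · ln(1 − (4/3)·0.250000) = −0.75 · ln(0.666667) = −0.75 · (-0.405465) = 0.3041.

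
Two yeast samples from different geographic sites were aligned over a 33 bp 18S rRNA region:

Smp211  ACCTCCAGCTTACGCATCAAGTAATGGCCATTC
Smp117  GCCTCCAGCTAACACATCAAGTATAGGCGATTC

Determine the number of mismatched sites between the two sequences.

6

Mismatches occur at site 1 (A/G), site 11 (T/A), site 14 (G/A), site 24 (A/T), site 25 (T/A), site 29 (C/G).
That gives 6 mismatches out of 33 aligned sites, so the Hamming distance is 6.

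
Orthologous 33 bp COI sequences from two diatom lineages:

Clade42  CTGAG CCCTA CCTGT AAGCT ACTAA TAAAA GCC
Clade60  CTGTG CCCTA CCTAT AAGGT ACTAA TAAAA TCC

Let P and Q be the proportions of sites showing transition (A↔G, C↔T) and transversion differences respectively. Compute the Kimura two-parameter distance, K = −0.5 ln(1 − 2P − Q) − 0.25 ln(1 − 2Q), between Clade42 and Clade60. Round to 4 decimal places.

Mismatches occur at site 4 (A↔T, transversion), site 14 (G↔A, transition), site 19 (C↔G, transversion), site 31 (G↔T, transversion).
Of the 4 differences, 1 transition and 3 transversions over 33 sites: P = 1/33 = 0.030303, Q = 3/33 = 0.090909.
d = −0.5·ln(0.848485) − 0.25·ln(0.818182) = −0.5·(-0.164303) − 0.25·(-0.200670) = 0.1323.

0.1323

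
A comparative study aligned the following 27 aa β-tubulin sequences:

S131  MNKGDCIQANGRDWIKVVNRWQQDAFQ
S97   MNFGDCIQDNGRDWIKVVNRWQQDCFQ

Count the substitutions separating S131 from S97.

3

Differing sites — 3:K/F; 9:A/D; 25:A/C.
That gives 3 mismatches out of 27 aligned sites, so the Hamming distance is 3.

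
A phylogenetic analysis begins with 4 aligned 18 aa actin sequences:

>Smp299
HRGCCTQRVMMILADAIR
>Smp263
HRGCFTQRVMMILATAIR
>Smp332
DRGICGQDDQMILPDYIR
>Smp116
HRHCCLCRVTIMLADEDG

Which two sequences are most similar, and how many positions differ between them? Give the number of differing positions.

Pairwise Hamming distances:
  Smp299 vs Smp263: 2
  Smp299 vs Smp332: 8
  Smp299 vs Smp116: 9
  Smp263 vs Smp332: 10
  Smp263 vs Smp116: 11
  Smp332 vs Smp116: 14
The smallest is 2, between Smp299 and Smp263.

2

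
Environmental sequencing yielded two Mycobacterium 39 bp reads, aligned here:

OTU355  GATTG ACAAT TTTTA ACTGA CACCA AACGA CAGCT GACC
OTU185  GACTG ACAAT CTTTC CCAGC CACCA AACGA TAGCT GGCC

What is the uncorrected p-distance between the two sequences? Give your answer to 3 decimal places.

0.205

Differing sites — 3:T/C; 11:T/C; 15:A/C; 16:A/C; 18:T/A; 20:A/C; 31:C/T; 37:A/G.
There are 8 differences over 39 sites, so p = 8/39 = 0.205.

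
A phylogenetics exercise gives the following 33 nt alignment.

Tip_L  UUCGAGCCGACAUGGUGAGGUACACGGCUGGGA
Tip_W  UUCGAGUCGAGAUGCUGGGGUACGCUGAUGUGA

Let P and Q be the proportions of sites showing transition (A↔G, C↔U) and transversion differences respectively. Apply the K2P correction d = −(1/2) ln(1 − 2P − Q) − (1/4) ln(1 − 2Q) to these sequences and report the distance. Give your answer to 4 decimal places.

The sequences differ at positions 7 (C/U, transition), 11 (C/G, transversion), 15 (G/C, transversion), 18 (A/G, transition), 24 (A/G, transition), 26 (G/U, transversion), 28 (C/A, transversion), 31 (G/U, transversion).
Of the 8 differences, 3 transitions and 5 transversions over 33 sites: P = 3/33 = 0.090909, Q = 5/33 = 0.151515.
d = −0.5·ln(0.666667) − 0.25·ln(0.696970) = −0.5·(-0.405465) − 0.25·(-0.361013) = 0.2930.

0.2930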